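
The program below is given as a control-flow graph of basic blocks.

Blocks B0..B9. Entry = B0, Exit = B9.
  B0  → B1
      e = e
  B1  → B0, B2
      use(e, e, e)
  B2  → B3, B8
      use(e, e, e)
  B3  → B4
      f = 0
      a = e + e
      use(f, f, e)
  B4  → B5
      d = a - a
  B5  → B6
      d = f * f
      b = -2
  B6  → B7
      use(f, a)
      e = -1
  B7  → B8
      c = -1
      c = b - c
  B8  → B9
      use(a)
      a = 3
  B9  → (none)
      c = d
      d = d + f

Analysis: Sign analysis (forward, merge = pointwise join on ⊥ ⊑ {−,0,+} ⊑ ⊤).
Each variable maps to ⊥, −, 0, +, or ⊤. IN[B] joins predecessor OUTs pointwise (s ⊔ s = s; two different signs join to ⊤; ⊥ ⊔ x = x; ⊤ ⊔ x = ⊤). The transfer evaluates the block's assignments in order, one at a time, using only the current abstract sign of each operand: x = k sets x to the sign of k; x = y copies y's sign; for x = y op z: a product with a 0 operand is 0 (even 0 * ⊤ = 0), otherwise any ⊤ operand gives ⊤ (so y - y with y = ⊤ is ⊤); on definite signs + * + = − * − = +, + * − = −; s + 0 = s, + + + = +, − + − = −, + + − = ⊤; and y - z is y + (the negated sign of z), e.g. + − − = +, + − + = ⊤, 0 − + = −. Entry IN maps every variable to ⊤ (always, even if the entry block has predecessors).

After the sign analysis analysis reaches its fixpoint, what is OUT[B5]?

Answer: {a: ⊤, b: -, c: ⊤, d: 0, e: ⊤, f: 0}

Derivation:
Per-block solution:
  B0:   IN=(all ⊤)   OUT=(all ⊤)
  B1:   IN=(all ⊤)   OUT=(all ⊤)
  B2:   IN=(all ⊤)   OUT=(all ⊤)
  B3:   IN=(all ⊤)   OUT={f:0; rest ⊤}
  B4:   IN={f:0; rest ⊤}   OUT={f:0; rest ⊤}
  B5:   IN={f:0; rest ⊤}   OUT={b:-, d:0, f:0; rest ⊤}
  B6:   IN={b:-, d:0, f:0; rest ⊤}   OUT={b:-, d:0, e:-, f:0; rest ⊤}
  B7:   IN={b:-, d:0, e:-, f:0; rest ⊤}   OUT={b:-, d:0, e:-, f:0; rest ⊤}
  B8:   IN=(all ⊤)   OUT={a:+; rest ⊤}
  B9:   IN={a:+; rest ⊤}   OUT={a:+; rest ⊤}

Merge at B5: IN[B5] = OUT[B4] = {a: ⊤, b: ⊤, c: ⊤, d: ⊤, e: ⊤, f: 0}
Applying B5's transfer function to that IN value gives OUT[B5] (row B5 above).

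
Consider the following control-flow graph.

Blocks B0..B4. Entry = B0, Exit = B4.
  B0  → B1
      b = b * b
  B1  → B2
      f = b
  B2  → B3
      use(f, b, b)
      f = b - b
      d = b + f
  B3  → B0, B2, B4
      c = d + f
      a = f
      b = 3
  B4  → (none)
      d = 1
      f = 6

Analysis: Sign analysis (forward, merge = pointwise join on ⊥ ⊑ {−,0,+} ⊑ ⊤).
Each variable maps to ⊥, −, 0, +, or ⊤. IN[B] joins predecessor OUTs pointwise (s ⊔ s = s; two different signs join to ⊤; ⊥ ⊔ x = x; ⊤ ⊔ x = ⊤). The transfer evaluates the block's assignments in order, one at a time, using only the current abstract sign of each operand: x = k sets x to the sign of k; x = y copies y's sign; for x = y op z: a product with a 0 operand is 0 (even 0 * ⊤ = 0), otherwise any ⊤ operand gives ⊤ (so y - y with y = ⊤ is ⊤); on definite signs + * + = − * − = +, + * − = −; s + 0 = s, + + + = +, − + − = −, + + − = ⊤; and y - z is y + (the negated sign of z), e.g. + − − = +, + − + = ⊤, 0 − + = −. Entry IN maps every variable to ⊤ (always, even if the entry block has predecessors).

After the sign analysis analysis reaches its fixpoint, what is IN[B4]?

Fixpoint table:
  B0:   IN=(all ⊤)   OUT=(all ⊤)
  B1:   IN=(all ⊤)   OUT=(all ⊤)
  B2:   IN=(all ⊤)   OUT=(all ⊤)
  B3:   IN=(all ⊤)   OUT={b:+; rest ⊤}
  B4:   IN={b:+; rest ⊤}   OUT={b:+, d:+, f:+; rest ⊤}

Merge at B4: IN[B4] = OUT[B3] = {a: ⊤, b: +, c: ⊤, d: ⊤, e: ⊤, f: ⊤}

Answer: {a: ⊤, b: +, c: ⊤, d: ⊤, e: ⊤, f: ⊤}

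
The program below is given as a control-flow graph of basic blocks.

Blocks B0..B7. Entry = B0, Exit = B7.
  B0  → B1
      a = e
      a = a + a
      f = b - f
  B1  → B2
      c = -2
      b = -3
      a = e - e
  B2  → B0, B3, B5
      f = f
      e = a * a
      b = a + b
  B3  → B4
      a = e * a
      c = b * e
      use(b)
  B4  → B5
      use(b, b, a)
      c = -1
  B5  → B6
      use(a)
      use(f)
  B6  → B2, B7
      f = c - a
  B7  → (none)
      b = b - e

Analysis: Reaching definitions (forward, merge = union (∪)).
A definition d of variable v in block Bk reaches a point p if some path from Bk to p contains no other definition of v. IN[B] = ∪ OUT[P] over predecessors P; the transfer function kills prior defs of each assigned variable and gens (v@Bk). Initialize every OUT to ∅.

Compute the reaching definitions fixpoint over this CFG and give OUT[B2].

Answer: {a@B1, a@B3, b@B2, c@B1, c@B4, e@B2, f@B2}

Trace:
Converged values:
  B0: | IN={a@B1, a@B3, b@B2, c@B1, c@B4, e@B2, f@B2} | OUT={a@B0, b@B2, c@B1, c@B4, e@B2, f@B0}
  B1: | IN={a@B0, b@B2, c@B1, c@B4, e@B2, f@B0} | OUT={a@B1, b@B1, c@B1, e@B2, f@B0}
  B2: | IN={a@B1, a@B3, b@B1, b@B2, c@B1, c@B4, e@B2, f@B0, f@B6} | OUT={a@B1, a@B3, b@B2, c@B1, c@B4, e@B2, f@B2}
  B3: | IN={a@B1, a@B3, b@B2, c@B1, c@B4, e@B2, f@B2} | OUT={a@B3, b@B2, c@B3, e@B2, f@B2}
  B4: | IN={a@B3, b@B2, c@B3, e@B2, f@B2} | OUT={a@B3, b@B2, c@B4, e@B2, f@B2}
  B5: | IN={a@B1, a@B3, b@B2, c@B1, c@B4, e@B2, f@B2} | OUT={a@B1, a@B3, b@B2, c@B1, c@B4, e@B2, f@B2}
  B6: | IN={a@B1, a@B3, b@B2, c@B1, c@B4, e@B2, f@B2} | OUT={a@B1, a@B3, b@B2, c@B1, c@B4, e@B2, f@B6}
  B7: | IN={a@B1, a@B3, b@B2, c@B1, c@B4, e@B2, f@B6} | OUT={a@B1, a@B3, b@B7, c@B1, c@B4, e@B2, f@B6}

Merge at B2: IN[B2] = OUT[B1] ⊔ OUT[B6] = {a@B1, a@B3, b@B1, b@B2, c@B1, c@B4, e@B2, f@B0, f@B6}
Applying B2's transfer function to that IN value gives OUT[B2] (row B2 above).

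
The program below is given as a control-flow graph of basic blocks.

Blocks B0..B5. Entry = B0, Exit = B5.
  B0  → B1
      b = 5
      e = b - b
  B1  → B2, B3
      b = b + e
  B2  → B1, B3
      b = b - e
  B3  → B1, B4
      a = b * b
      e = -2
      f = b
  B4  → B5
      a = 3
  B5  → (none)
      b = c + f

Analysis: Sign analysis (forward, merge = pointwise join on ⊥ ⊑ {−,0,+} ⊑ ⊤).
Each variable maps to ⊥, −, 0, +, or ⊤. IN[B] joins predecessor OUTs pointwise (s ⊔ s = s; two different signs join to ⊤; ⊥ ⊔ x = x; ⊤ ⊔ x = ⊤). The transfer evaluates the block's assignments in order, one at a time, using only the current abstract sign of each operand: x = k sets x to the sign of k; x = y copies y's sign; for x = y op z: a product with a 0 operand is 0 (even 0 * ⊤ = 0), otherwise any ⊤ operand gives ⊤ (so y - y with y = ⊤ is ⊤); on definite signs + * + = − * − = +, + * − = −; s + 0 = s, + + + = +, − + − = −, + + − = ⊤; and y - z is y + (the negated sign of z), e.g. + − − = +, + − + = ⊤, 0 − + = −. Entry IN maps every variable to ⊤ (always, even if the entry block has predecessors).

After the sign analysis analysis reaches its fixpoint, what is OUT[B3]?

Answer: {a: ⊤, b: ⊤, c: ⊤, d: ⊤, e: -, f: ⊤}

Derivation:
Fixpoint table:
  B0: | IN=(all ⊤) | OUT={b:+; rest ⊤}
  B1: | IN=(all ⊤) | OUT=(all ⊤)
  B2: | IN=(all ⊤) | OUT=(all ⊤)
  B3: | IN=(all ⊤) | OUT={e:-; rest ⊤}
  B4: | IN={e:-; rest ⊤} | OUT={a:+, e:-; rest ⊤}
  B5: | IN={a:+, e:-; rest ⊤} | OUT={a:+, e:-; rest ⊤}

Merge at B3: IN[B3] = OUT[B1] ⊔ OUT[B2] = {a: ⊤, b: ⊤, c: ⊤, d: ⊤, e: ⊤, f: ⊤}
Applying B3's transfer function to that IN value gives OUT[B3] (row B3 above).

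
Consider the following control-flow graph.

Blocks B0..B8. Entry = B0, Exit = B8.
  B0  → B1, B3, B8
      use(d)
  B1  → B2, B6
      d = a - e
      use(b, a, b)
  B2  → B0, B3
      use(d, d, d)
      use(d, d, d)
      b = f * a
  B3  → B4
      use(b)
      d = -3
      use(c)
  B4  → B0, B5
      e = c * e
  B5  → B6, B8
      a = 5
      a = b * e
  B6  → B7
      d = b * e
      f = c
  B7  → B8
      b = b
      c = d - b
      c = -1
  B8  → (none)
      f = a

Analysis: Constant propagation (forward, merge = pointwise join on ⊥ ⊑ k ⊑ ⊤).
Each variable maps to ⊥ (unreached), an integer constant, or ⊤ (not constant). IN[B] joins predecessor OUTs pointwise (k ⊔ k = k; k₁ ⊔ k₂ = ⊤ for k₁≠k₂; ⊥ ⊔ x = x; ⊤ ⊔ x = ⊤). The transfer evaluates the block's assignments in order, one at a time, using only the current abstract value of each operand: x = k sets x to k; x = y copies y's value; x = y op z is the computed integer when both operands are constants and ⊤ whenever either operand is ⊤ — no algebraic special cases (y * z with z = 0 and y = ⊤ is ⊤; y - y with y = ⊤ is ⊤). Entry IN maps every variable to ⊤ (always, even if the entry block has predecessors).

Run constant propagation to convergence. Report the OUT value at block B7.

Converged values:
  B0: | IN=(all ⊤) | OUT=(all ⊤)
  B1: | IN=(all ⊤) | OUT=(all ⊤)
  B2: | IN=(all ⊤) | OUT=(all ⊤)
  B3: | IN=(all ⊤) | OUT={d:-3; rest ⊤}
  B4: | IN={d:-3; rest ⊤} | OUT={d:-3; rest ⊤}
  B5: | IN={d:-3; rest ⊤} | OUT={d:-3; rest ⊤}
  B6: | IN=(all ⊤) | OUT=(all ⊤)
  B7: | IN=(all ⊤) | OUT={c:-1; rest ⊤}
  B8: | IN=(all ⊤) | OUT=(all ⊤)

Merge at B7: IN[B7] = OUT[B6] = {a: ⊤, b: ⊤, c: ⊤, d: ⊤, e: ⊤, f: ⊤}
Applying B7's transfer function to that IN value gives OUT[B7] (row B7 above).

Answer: {a: ⊤, b: ⊤, c: -1, d: ⊤, e: ⊤, f: ⊤}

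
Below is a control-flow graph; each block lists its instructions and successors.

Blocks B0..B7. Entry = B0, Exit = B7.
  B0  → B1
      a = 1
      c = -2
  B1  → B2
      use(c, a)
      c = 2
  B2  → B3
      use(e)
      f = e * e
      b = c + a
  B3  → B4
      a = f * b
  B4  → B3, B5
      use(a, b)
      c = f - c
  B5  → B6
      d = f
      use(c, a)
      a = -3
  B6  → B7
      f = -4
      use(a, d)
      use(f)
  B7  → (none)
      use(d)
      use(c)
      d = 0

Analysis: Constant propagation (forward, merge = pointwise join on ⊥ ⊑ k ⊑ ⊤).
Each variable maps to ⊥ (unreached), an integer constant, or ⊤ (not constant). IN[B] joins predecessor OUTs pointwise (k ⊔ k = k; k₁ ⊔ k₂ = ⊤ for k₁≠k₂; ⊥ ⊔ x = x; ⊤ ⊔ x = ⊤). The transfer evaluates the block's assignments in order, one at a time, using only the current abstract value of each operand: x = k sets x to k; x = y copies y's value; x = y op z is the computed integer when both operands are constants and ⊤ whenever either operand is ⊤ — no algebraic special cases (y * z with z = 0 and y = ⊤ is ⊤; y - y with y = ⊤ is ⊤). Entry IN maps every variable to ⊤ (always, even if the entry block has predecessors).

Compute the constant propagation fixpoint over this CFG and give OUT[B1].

Answer: {a: 1, b: ⊤, c: 2, d: ⊤, e: ⊤, f: ⊤}

Derivation:
Per-block solution:
  B0:   IN=(all ⊤)   OUT={a:1, c:-2; rest ⊤}
  B1:   IN={a:1, c:-2; rest ⊤}   OUT={a:1, c:2; rest ⊤}
  B2:   IN={a:1, c:2; rest ⊤}   OUT={a:1, b:3, c:2; rest ⊤}
  B3:   IN={b:3; rest ⊤}   OUT={b:3; rest ⊤}
  B4:   IN={b:3; rest ⊤}   OUT={b:3; rest ⊤}
  B5:   IN={b:3; rest ⊤}   OUT={a:-3, b:3; rest ⊤}
  B6:   IN={a:-3, b:3; rest ⊤}   OUT={a:-3, b:3, f:-4; rest ⊤}
  B7:   IN={a:-3, b:3, f:-4; rest ⊤}   OUT={a:-3, b:3, d:0, f:-4; rest ⊤}

Merge at B1: IN[B1] = OUT[B0] = {a: 1, b: ⊤, c: -2, d: ⊤, e: ⊤, f: ⊤}
Applying B1's transfer function to that IN value gives OUT[B1] (row B1 above).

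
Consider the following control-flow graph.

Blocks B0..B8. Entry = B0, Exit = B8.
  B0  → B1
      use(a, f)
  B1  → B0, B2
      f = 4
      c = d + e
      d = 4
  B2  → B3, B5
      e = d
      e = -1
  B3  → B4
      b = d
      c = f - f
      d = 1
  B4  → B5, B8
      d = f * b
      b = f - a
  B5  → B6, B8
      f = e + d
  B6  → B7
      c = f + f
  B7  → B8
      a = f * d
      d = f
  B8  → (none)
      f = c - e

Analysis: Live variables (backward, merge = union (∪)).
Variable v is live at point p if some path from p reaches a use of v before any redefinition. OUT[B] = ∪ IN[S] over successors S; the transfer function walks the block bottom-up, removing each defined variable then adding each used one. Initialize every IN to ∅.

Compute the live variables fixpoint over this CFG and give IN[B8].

Answer: {c, e}

Derivation:
Converged values:
  B0: | IN={a, d, e, f} | OUT={a, d, e}
  B1: | IN={a, d, e} | OUT={a, c, d, e, f}
  B2: | IN={a, c, d, f} | OUT={a, c, d, e, f}
  B3: | IN={a, d, e, f} | OUT={a, b, c, e, f}
  B4: | IN={a, b, c, e, f} | OUT={c, d, e}
  B5: | IN={c, d, e} | OUT={c, d, e, f}
  B6: | IN={d, e, f} | OUT={c, d, e, f}
  B7: | IN={c, d, e, f} | OUT={c, e}
  B8: | IN={c, e} | OUT={}

B8 is the boundary node: OUT[B8] = {}
Applying B8's transfer function to that OUT value gives IN[B8] (row B8 above).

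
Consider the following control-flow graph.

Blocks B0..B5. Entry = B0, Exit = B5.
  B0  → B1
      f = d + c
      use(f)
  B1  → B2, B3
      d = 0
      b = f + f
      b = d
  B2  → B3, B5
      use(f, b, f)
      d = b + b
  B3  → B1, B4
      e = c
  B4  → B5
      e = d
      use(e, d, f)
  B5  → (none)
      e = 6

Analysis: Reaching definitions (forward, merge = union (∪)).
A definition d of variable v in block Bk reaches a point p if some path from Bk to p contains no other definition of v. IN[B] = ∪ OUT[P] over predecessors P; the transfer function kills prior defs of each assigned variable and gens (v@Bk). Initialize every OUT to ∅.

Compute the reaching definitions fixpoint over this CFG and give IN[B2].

Answer: {b@B1, d@B1, e@B3, f@B0}

Trace:
Fixpoint table:
  B0: | IN={} | OUT={f@B0}
  B1: | IN={b@B1, d@B1, d@B2, e@B3, f@B0} | OUT={b@B1, d@B1, e@B3, f@B0}
  B2: | IN={b@B1, d@B1, e@B3, f@B0} | OUT={b@B1, d@B2, e@B3, f@B0}
  B3: | IN={b@B1, d@B1, d@B2, e@B3, f@B0} | OUT={b@B1, d@B1, d@B2, e@B3, f@B0}
  B4: | IN={b@B1, d@B1, d@B2, e@B3, f@B0} | OUT={b@B1, d@B1, d@B2, e@B4, f@B0}
  B5: | IN={b@B1, d@B1, d@B2, e@B3, e@B4, f@B0} | OUT={b@B1, d@B1, d@B2, e@B5, f@B0}

Merge at B2: IN[B2] = OUT[B1] = {b@B1, d@B1, e@B3, f@B0}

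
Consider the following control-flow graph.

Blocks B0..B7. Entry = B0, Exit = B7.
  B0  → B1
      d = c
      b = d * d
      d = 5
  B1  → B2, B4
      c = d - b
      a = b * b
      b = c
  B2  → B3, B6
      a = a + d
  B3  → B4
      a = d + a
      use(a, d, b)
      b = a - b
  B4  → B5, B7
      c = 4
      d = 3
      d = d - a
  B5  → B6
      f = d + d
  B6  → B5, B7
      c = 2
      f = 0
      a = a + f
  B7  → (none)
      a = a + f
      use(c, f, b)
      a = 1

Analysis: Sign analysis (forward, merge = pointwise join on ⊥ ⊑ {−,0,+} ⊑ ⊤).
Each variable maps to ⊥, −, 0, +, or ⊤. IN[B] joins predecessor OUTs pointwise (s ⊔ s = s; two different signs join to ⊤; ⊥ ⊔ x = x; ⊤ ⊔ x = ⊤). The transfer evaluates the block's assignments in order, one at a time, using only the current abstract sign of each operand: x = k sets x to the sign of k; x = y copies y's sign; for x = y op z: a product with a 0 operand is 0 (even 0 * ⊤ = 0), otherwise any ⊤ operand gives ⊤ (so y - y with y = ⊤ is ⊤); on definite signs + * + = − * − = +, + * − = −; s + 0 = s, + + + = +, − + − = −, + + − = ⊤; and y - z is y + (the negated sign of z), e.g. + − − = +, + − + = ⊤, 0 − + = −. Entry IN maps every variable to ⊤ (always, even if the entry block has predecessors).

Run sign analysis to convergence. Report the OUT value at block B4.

Per-block solution:
  B0:   IN=(all ⊤)   OUT={d:+; rest ⊤}
  B1:   IN={d:+; rest ⊤}   OUT={d:+; rest ⊤}
  B2:   IN={d:+; rest ⊤}   OUT={d:+; rest ⊤}
  B3:   IN={d:+; rest ⊤}   OUT={d:+; rest ⊤}
  B4:   IN={d:+; rest ⊤}   OUT={c:+; rest ⊤}
  B5:   IN={c:+; rest ⊤}   OUT={c:+; rest ⊤}
  B6:   IN=(all ⊤)   OUT={c:+, f:0; rest ⊤}
  B7:   IN={c:+; rest ⊤}   OUT={a:+, c:+; rest ⊤}

Merge at B4: IN[B4] = OUT[B1] ⊔ OUT[B3] = {a: ⊤, b: ⊤, c: ⊤, d: +, e: ⊤, f: ⊤}
Applying B4's transfer function to that IN value gives OUT[B4] (row B4 above).

Answer: {a: ⊤, b: ⊤, c: +, d: ⊤, e: ⊤, f: ⊤}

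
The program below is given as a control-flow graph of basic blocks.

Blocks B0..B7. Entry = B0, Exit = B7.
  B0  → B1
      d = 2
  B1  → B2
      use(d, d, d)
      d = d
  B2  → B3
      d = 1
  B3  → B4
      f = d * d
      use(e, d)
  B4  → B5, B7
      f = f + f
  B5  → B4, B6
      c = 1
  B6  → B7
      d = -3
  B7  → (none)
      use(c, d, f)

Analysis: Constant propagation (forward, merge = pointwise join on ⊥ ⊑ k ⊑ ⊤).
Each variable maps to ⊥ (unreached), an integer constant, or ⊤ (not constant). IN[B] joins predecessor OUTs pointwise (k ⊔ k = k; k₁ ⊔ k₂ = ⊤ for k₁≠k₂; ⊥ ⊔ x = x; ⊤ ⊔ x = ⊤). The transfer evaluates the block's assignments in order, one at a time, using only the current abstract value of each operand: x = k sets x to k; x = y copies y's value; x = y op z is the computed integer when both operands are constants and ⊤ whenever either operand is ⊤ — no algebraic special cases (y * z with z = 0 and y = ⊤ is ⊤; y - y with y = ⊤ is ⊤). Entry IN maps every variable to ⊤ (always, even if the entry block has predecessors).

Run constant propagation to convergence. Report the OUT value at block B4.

Answer: {a: ⊤, b: ⊤, c: ⊤, d: 1, e: ⊤, f: ⊤}

Derivation:
Converged values:
  B0: | IN=(all ⊤) | OUT={d:2; rest ⊤}
  B1: | IN={d:2; rest ⊤} | OUT={d:2; rest ⊤}
  B2: | IN={d:2; rest ⊤} | OUT={d:1; rest ⊤}
  B3: | IN={d:1; rest ⊤} | OUT={d:1, f:1; rest ⊤}
  B4: | IN={d:1; rest ⊤} | OUT={d:1; rest ⊤}
  B5: | IN={d:1; rest ⊤} | OUT={c:1, d:1; rest ⊤}
  B6: | IN={c:1, d:1; rest ⊤} | OUT={c:1, d:-3; rest ⊤}
  B7: | IN=(all ⊤) | OUT=(all ⊤)

Merge at B4: IN[B4] = OUT[B3] ⊔ OUT[B5] = {a: ⊤, b: ⊤, c: ⊤, d: 1, e: ⊤, f: ⊤}
Applying B4's transfer function to that IN value gives OUT[B4] (row B4 above).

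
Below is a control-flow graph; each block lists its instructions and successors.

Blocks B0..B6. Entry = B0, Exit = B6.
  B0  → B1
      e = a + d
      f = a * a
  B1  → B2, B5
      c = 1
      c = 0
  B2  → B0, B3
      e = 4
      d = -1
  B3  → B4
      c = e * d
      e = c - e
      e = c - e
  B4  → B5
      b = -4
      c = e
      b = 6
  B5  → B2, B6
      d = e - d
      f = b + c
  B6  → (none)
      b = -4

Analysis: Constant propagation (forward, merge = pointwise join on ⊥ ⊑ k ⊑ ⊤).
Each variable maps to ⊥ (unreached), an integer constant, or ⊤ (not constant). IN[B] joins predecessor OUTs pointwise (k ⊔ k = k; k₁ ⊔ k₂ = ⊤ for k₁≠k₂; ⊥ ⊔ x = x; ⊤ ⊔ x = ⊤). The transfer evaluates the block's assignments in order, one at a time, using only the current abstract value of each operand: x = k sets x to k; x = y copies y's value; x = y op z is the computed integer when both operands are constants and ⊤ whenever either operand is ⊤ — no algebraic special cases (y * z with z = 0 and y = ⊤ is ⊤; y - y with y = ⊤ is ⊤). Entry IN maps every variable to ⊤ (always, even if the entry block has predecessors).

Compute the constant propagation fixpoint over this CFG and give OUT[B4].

Converged values:
  B0: | IN=(all ⊤) | OUT=(all ⊤)
  B1: | IN=(all ⊤) | OUT={c:0; rest ⊤}
  B2: | IN=(all ⊤) | OUT={d:-1, e:4; rest ⊤}
  B3: | IN={d:-1, e:4; rest ⊤} | OUT={c:-4, d:-1, e:4; rest ⊤}
  B4: | IN={c:-4, d:-1, e:4; rest ⊤} | OUT={b:6, c:4, d:-1, e:4; rest ⊤}
  B5: | IN=(all ⊤) | OUT=(all ⊤)
  B6: | IN=(all ⊤) | OUT={b:-4; rest ⊤}

Merge at B4: IN[B4] = OUT[B3] = {a: ⊤, b: ⊤, c: -4, d: -1, e: 4, f: ⊤}
Applying B4's transfer function to that IN value gives OUT[B4] (row B4 above).

Answer: {a: ⊤, b: 6, c: 4, d: -1, e: 4, f: ⊤}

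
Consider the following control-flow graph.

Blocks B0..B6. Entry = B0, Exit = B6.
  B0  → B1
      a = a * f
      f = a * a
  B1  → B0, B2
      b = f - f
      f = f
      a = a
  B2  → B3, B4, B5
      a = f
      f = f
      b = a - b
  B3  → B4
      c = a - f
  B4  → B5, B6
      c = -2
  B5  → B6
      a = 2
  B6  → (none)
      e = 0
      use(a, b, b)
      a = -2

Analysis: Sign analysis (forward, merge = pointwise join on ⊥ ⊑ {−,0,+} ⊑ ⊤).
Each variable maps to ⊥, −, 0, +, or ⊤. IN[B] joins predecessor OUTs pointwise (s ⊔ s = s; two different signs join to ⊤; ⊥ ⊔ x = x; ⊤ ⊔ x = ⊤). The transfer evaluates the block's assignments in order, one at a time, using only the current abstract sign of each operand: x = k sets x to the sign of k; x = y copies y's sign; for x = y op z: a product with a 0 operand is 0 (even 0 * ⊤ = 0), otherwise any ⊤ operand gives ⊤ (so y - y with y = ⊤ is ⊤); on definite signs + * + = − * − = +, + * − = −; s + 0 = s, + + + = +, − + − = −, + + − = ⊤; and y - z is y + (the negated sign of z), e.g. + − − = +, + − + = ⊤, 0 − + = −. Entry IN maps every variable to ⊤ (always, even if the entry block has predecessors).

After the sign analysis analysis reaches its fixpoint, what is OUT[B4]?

Answer: {a: ⊤, b: ⊤, c: -, d: ⊤, e: ⊤, f: ⊤}

Trace:
Converged values:
  B0: | IN=(all ⊤) | OUT=(all ⊤)
  B1: | IN=(all ⊤) | OUT=(all ⊤)
  B2: | IN=(all ⊤) | OUT=(all ⊤)
  B3: | IN=(all ⊤) | OUT=(all ⊤)
  B4: | IN=(all ⊤) | OUT={c:-; rest ⊤}
  B5: | IN=(all ⊤) | OUT={a:+; rest ⊤}
  B6: | IN=(all ⊤) | OUT={a:-, e:0; rest ⊤}

Merge at B4: IN[B4] = OUT[B2] ⊔ OUT[B3] = {a: ⊤, b: ⊤, c: ⊤, d: ⊤, e: ⊤, f: ⊤}
Applying B4's transfer function to that IN value gives OUT[B4] (row B4 above).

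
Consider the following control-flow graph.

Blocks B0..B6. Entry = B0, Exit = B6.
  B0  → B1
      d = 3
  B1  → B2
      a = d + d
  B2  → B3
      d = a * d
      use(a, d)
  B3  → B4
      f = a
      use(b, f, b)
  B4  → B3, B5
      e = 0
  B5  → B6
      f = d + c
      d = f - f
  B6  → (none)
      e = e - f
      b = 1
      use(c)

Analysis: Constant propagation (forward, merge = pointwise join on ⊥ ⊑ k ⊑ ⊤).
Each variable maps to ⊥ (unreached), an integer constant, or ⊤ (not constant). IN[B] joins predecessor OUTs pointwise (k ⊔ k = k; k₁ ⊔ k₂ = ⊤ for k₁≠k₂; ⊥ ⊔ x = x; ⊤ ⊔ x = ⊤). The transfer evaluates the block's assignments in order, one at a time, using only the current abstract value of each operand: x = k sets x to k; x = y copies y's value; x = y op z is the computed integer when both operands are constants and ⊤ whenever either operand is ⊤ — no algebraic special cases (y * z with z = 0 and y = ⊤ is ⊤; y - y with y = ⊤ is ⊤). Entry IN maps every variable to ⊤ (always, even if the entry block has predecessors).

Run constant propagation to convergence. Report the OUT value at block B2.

Per-block solution:
  B0: | IN=(all ⊤) | OUT={d:3; rest ⊤}
  B1: | IN={d:3; rest ⊤} | OUT={a:6, d:3; rest ⊤}
  B2: | IN={a:6, d:3; rest ⊤} | OUT={a:6, d:18; rest ⊤}
  B3: | IN={a:6, d:18; rest ⊤} | OUT={a:6, d:18, f:6; rest ⊤}
  B4: | IN={a:6, d:18, f:6; rest ⊤} | OUT={a:6, d:18, e:0, f:6; rest ⊤}
  B5: | IN={a:6, d:18, e:0, f:6; rest ⊤} | OUT={a:6, e:0; rest ⊤}
  B6: | IN={a:6, e:0; rest ⊤} | OUT={a:6, b:1; rest ⊤}

Merge at B2: IN[B2] = OUT[B1] = {a: 6, b: ⊤, c: ⊤, d: 3, e: ⊤, f: ⊤}
Applying B2's transfer function to that IN value gives OUT[B2] (row B2 above).

Answer: {a: 6, b: ⊤, c: ⊤, d: 18, e: ⊤, f: ⊤}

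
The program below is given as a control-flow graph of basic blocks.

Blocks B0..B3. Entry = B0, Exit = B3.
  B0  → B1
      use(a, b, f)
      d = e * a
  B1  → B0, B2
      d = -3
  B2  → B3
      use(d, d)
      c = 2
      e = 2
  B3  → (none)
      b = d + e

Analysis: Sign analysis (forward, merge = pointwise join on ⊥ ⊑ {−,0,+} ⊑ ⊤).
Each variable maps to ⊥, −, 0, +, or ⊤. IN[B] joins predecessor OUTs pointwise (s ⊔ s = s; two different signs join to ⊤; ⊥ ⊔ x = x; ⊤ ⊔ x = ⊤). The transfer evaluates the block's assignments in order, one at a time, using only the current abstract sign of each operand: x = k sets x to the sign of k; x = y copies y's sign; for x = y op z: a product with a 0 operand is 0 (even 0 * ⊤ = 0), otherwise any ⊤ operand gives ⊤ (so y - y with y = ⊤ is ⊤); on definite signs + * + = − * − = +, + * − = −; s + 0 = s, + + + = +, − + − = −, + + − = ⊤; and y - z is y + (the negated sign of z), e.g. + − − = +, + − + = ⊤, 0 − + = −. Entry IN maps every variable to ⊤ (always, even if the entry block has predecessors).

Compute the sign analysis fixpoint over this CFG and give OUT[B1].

Answer: {a: ⊤, b: ⊤, c: ⊤, d: -, e: ⊤, f: ⊤}

Derivation:
Converged values:
  B0: | IN=(all ⊤) | OUT=(all ⊤)
  B1: | IN=(all ⊤) | OUT={d:-; rest ⊤}
  B2: | IN={d:-; rest ⊤} | OUT={c:+, d:-, e:+; rest ⊤}
  B3: | IN={c:+, d:-, e:+; rest ⊤} | OUT={c:+, d:-, e:+; rest ⊤}

Merge at B1: IN[B1] = OUT[B0] = {a: ⊤, b: ⊤, c: ⊤, d: ⊤, e: ⊤, f: ⊤}
Applying B1's transfer function to that IN value gives OUT[B1] (row B1 above).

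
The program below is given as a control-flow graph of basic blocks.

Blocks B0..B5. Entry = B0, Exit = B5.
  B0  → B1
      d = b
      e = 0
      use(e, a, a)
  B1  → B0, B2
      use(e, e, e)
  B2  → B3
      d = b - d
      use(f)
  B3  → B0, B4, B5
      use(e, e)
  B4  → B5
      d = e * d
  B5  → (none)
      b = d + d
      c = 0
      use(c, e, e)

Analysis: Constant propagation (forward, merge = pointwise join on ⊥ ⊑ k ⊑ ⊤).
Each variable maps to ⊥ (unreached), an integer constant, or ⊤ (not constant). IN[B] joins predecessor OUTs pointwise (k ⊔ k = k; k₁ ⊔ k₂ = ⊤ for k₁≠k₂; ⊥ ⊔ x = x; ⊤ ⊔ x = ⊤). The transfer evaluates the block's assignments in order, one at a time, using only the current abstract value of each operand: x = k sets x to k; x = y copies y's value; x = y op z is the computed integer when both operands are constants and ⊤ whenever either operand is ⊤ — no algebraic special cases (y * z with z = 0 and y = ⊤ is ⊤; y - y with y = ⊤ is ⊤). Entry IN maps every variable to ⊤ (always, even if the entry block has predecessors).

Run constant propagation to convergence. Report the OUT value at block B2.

Fixpoint table:
  B0:   IN=(all ⊤)   OUT={e:0; rest ⊤}
  B1:   IN={e:0; rest ⊤}   OUT={e:0; rest ⊤}
  B2:   IN={e:0; rest ⊤}   OUT={e:0; rest ⊤}
  B3:   IN={e:0; rest ⊤}   OUT={e:0; rest ⊤}
  B4:   IN={e:0; rest ⊤}   OUT={e:0; rest ⊤}
  B5:   IN={e:0; rest ⊤}   OUT={c:0, e:0; rest ⊤}

Merge at B2: IN[B2] = OUT[B1] = {a: ⊤, b: ⊤, c: ⊤, d: ⊤, e: 0, f: ⊤}
Applying B2's transfer function to that IN value gives OUT[B2] (row B2 above).

Answer: {a: ⊤, b: ⊤, c: ⊤, d: ⊤, e: 0, f: ⊤}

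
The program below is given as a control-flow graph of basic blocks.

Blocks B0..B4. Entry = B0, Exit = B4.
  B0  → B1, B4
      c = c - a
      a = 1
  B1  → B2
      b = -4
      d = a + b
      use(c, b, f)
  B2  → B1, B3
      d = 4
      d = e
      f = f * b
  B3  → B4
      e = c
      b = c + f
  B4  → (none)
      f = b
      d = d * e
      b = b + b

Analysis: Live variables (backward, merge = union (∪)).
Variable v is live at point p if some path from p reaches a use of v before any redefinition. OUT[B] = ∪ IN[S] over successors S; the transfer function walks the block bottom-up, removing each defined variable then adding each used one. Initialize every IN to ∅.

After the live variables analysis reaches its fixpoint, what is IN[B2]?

Per-block solution:
  B0: | IN={a, b, c, d, e, f} | OUT={a, b, c, d, e, f}
  B1: | IN={a, c, e, f} | OUT={a, b, c, e, f}
  B2: | IN={a, b, c, e, f} | OUT={a, c, d, e, f}
  B3: | IN={c, d, f} | OUT={b, d, e}
  B4: | IN={b, d, e} | OUT={}

Merge at B2: OUT[B2] = IN[B1] ⊔ IN[B3] = {a, c, d, e, f}
Applying B2's transfer function to that OUT value gives IN[B2] (row B2 above).

Answer: {a, b, c, e, f}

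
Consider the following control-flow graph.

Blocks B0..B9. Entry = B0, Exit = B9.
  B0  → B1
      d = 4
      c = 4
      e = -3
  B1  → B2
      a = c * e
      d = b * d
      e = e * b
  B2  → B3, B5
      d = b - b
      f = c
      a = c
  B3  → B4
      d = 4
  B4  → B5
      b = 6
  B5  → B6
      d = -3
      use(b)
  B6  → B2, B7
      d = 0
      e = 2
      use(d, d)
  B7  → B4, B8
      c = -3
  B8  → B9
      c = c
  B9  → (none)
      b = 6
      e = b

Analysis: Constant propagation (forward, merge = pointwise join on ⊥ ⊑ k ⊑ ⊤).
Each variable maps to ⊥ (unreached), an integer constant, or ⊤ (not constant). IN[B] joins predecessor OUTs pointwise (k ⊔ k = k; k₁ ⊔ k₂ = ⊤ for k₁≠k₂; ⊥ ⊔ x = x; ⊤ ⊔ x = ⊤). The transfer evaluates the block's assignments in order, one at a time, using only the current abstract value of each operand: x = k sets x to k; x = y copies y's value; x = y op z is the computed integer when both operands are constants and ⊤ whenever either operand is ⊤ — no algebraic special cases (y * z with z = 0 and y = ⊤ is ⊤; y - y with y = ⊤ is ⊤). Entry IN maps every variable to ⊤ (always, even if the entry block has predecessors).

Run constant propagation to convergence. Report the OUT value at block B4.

Per-block solution:
  B0: | IN=(all ⊤) | OUT={c:4, d:4, e:-3; rest ⊤}
  B1: | IN={c:4, d:4, e:-3; rest ⊤} | OUT={a:-12, c:4; rest ⊤}
  B2: | IN=(all ⊤) | OUT=(all ⊤)
  B3: | IN=(all ⊤) | OUT={d:4; rest ⊤}
  B4: | IN=(all ⊤) | OUT={b:6; rest ⊤}
  B5: | IN=(all ⊤) | OUT={d:-3; rest ⊤}
  B6: | IN={d:-3; rest ⊤} | OUT={d:0, e:2; rest ⊤}
  B7: | IN={d:0, e:2; rest ⊤} | OUT={c:-3, d:0, e:2; rest ⊤}
  B8: | IN={c:-3, d:0, e:2; rest ⊤} | OUT={c:-3, d:0, e:2; rest ⊤}
  B9: | IN={c:-3, d:0, e:2; rest ⊤} | OUT={b:6, c:-3, d:0, e:6; rest ⊤}

Merge at B4: IN[B4] = OUT[B3] ⊔ OUT[B7] = {a: ⊤, b: ⊤, c: ⊤, d: ⊤, e: ⊤, f: ⊤}
Applying B4's transfer function to that IN value gives OUT[B4] (row B4 above).

Answer: {a: ⊤, b: 6, c: ⊤, d: ⊤, e: ⊤, f: ⊤}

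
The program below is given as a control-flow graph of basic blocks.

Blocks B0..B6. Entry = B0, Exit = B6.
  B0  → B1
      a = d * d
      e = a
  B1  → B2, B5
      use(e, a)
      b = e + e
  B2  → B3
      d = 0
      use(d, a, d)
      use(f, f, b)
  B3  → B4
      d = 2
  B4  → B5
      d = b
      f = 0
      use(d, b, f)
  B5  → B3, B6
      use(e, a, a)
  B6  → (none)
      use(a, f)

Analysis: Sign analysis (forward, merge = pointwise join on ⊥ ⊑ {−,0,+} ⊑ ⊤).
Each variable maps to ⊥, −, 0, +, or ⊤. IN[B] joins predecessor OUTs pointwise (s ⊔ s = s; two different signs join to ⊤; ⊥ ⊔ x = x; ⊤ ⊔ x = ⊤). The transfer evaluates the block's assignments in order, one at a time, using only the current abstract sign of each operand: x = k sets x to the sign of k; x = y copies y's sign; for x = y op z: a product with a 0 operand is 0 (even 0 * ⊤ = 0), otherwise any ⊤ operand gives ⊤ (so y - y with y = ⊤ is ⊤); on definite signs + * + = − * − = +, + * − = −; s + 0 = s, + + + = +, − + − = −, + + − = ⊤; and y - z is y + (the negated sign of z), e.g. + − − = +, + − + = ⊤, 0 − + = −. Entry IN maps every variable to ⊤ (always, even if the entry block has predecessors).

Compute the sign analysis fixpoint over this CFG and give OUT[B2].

Per-block solution:
  B0:   IN=(all ⊤)   OUT=(all ⊤)
  B1:   IN=(all ⊤)   OUT=(all ⊤)
  B2:   IN=(all ⊤)   OUT={d:0; rest ⊤}
  B3:   IN=(all ⊤)   OUT={d:+; rest ⊤}
  B4:   IN={d:+; rest ⊤}   OUT={f:0; rest ⊤}
  B5:   IN=(all ⊤)   OUT=(all ⊤)
  B6:   IN=(all ⊤)   OUT=(all ⊤)

Merge at B2: IN[B2] = OUT[B1] = {a: ⊤, b: ⊤, c: ⊤, d: ⊤, e: ⊤, f: ⊤}
Applying B2's transfer function to that IN value gives OUT[B2] (row B2 above).

Answer: {a: ⊤, b: ⊤, c: ⊤, d: 0, e: ⊤, f: ⊤}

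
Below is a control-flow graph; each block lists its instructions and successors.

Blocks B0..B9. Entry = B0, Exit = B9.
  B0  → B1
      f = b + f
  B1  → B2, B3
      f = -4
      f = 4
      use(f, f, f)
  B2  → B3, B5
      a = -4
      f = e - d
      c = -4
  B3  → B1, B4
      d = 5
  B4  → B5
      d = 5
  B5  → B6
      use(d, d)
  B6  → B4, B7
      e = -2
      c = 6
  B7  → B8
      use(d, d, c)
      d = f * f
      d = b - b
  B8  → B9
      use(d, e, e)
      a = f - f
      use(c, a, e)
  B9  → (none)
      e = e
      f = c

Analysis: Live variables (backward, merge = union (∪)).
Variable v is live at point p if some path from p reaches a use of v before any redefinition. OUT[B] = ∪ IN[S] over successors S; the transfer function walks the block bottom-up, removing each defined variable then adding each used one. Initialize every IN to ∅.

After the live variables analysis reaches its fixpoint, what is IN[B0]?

Per-block solution:
  B0:  IN={b, d, e, f}  OUT={b, d, e}
  B1:  IN={b, d, e}  OUT={b, d, e, f}
  B2:  IN={b, d, e}  OUT={b, d, e, f}
  B3:  IN={b, e, f}  OUT={b, d, e, f}
  B4:  IN={b, f}  OUT={b, d, f}
  B5:  IN={b, d, f}  OUT={b, d, f}
  B6:  IN={b, d, f}  OUT={b, c, d, e, f}
  B7:  IN={b, c, d, e, f}  OUT={c, d, e, f}
  B8:  IN={c, d, e, f}  OUT={c, e}
  B9:  IN={c, e}  OUT={}

Merge at B0: OUT[B0] = IN[B1] = {b, d, e}
Applying B0's transfer function to that OUT value gives IN[B0] (row B0 above).

Answer: {b, d, e, f}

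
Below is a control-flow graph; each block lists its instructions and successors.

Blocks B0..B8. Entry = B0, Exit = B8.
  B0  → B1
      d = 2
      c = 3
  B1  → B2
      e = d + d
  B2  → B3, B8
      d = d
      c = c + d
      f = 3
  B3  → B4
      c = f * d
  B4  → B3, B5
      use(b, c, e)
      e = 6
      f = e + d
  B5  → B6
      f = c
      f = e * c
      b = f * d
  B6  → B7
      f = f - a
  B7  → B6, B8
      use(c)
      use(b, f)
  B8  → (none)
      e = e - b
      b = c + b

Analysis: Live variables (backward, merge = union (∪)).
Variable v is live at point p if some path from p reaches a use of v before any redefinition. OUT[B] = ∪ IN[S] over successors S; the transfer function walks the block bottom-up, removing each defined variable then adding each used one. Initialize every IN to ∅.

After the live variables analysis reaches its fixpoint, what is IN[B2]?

Per-block solution:
  B0: | IN={a, b} | OUT={a, b, c, d}
  B1: | IN={a, b, c, d} | OUT={a, b, c, d, e}
  B2: | IN={a, b, c, d, e} | OUT={a, b, c, d, e, f}
  B3: | IN={a, b, d, e, f} | OUT={a, b, c, d, e}
  B4: | IN={a, b, c, d, e} | OUT={a, b, c, d, e, f}
  B5: | IN={a, c, d, e} | OUT={a, b, c, e, f}
  B6: | IN={a, b, c, e, f} | OUT={a, b, c, e, f}
  B7: | IN={a, b, c, e, f} | OUT={a, b, c, e, f}
  B8: | IN={b, c, e} | OUT={}

Merge at B2: OUT[B2] = IN[B3] ⊔ IN[B8] = {a, b, c, d, e, f}
Applying B2's transfer function to that OUT value gives IN[B2] (row B2 above).

Answer: {a, b, c, d, e}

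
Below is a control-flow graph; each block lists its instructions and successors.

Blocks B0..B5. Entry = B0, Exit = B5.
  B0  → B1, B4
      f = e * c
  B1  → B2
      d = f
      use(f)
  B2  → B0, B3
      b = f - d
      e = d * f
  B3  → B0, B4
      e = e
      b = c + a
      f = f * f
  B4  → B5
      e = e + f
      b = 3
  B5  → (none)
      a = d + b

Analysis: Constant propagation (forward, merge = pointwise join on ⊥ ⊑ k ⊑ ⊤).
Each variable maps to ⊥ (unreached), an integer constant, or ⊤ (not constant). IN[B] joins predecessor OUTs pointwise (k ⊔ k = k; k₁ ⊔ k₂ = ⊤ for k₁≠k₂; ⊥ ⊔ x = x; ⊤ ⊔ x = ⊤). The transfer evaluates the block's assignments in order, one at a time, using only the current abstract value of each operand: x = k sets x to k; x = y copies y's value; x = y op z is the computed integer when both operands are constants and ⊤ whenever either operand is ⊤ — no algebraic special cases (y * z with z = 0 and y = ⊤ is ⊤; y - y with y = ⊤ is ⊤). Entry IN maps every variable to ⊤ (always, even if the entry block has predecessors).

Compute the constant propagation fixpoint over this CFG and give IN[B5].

Answer: {a: ⊤, b: 3, c: ⊤, d: ⊤, e: ⊤, f: ⊤}

Working:
Converged values:
  B0:  IN=(all ⊤)  OUT=(all ⊤)
  B1:  IN=(all ⊤)  OUT=(all ⊤)
  B2:  IN=(all ⊤)  OUT=(all ⊤)
  B3:  IN=(all ⊤)  OUT=(all ⊤)
  B4:  IN=(all ⊤)  OUT={b:3; rest ⊤}
  B5:  IN={b:3; rest ⊤}  OUT={b:3; rest ⊤}

Merge at B5: IN[B5] = OUT[B4] = {a: ⊤, b: 3, c: ⊤, d: ⊤, e: ⊤, f: ⊤}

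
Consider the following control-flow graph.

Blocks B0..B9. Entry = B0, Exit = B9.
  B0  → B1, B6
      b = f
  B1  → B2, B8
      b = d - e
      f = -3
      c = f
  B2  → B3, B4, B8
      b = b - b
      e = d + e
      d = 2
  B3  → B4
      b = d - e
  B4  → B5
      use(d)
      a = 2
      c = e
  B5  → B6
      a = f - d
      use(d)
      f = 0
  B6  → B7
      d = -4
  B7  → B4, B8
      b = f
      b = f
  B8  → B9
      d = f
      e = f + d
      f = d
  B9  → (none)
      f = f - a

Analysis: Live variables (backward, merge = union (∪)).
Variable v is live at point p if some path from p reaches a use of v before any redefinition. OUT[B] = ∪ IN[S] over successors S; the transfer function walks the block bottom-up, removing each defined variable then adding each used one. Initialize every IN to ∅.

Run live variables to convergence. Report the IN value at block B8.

Fixpoint table:
  B0: | IN={a, d, e, f} | OUT={a, d, e, f}
  B1: | IN={a, d, e} | OUT={a, b, d, e, f}
  B2: | IN={a, b, d, e, f} | OUT={a, d, e, f}
  B3: | IN={d, e, f} | OUT={d, e, f}
  B4: | IN={d, e, f} | OUT={d, e, f}
  B5: | IN={d, e, f} | OUT={a, e, f}
  B6: | IN={a, e, f} | OUT={a, d, e, f}
  B7: | IN={a, d, e, f} | OUT={a, d, e, f}
  B8: | IN={a, f} | OUT={a, f}
  B9: | IN={a, f} | OUT={}

Merge at B8: OUT[B8] = IN[B9] = {a, f}
Applying B8's transfer function to that OUT value gives IN[B8] (row B8 above).

Answer: {a, f}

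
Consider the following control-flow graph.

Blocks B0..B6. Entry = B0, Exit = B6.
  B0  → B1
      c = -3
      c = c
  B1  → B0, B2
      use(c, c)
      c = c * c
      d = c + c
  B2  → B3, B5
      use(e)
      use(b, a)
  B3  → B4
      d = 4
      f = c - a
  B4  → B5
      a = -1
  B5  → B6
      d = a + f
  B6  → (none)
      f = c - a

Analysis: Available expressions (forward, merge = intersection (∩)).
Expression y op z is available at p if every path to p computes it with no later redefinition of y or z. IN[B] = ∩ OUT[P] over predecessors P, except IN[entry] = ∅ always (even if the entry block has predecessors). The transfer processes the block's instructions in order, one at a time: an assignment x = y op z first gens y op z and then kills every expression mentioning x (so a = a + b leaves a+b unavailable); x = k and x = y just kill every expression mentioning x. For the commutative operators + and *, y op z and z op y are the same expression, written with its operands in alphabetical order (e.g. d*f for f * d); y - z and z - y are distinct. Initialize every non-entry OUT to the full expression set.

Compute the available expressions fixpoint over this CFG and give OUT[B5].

Converged values:
  B0: | IN={} | OUT={}
  B1: | IN={} | OUT={c+c}
  B2: | IN={c+c} | OUT={c+c}
  B3: | IN={c+c} | OUT={c+c, c-a}
  B4: | IN={c+c, c-a} | OUT={c+c}
  B5: | IN={c+c} | OUT={a+f, c+c}
  B6: | IN={a+f, c+c} | OUT={c+c, c-a}

Merge at B5: IN[B5] = OUT[B2] ∩ OUT[B4] = {c+c}
Applying B5's transfer function to that IN value gives OUT[B5] (row B5 above).

Answer: {a+f, c+c}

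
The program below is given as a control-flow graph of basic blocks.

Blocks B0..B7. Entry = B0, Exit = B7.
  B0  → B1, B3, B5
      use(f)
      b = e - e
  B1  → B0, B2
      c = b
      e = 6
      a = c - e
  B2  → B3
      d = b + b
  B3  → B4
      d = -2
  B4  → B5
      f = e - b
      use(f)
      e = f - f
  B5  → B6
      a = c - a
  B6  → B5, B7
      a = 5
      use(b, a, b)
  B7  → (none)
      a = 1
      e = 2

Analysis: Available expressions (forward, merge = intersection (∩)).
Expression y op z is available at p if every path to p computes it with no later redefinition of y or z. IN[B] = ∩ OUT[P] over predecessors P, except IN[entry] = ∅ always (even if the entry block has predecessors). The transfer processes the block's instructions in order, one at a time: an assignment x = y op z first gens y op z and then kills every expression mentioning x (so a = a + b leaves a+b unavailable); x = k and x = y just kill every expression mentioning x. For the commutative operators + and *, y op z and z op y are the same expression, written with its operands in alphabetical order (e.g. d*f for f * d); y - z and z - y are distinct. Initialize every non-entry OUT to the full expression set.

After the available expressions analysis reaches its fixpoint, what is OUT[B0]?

Answer: {e-e}

Working:
Per-block solution:
  B0:   IN={}   OUT={e-e}
  B1:   IN={e-e}   OUT={c-e}
  B2:   IN={c-e}   OUT={b+b, c-e}
  B3:   IN={}   OUT={}
  B4:   IN={}   OUT={f-f}
  B5:   IN={}   OUT={}
  B6:   IN={}   OUT={}
  B7:   IN={}   OUT={}

Merge at B0 (entry node, so the boundary value {} is joined with the incoming edge(s)): IN[B0] = {} ∩ OUT[B1] = {}
Applying B0's transfer function to that IN value gives OUT[B0] (row B0 above).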